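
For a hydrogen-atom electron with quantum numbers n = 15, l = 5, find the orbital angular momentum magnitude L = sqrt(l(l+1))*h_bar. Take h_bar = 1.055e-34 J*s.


L = sqrt(l*(l+1)) * h_bar
= sqrt(5 * 6) * 1.055e-34
= sqrt(30) * 1.055e-34
= 5.4772 * 1.055e-34
= 5.7785e-34 J*s

5.7785e-34


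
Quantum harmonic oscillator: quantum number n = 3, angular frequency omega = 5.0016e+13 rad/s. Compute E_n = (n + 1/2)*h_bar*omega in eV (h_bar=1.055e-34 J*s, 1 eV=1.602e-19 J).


E = (n + 1/2) * h_bar * omega
= (3 + 0.5) * 1.055e-34 * 5.0016e+13
= 3.5 * 5.2767e-21
= 1.8468e-20 J
= 0.1153 eV

0.1153


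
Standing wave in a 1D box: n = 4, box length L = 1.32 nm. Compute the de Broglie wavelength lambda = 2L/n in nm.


lambda = 2L / n
= 2 * 1.32 / 4
= 2.64 / 4
= 0.66 nm

0.66


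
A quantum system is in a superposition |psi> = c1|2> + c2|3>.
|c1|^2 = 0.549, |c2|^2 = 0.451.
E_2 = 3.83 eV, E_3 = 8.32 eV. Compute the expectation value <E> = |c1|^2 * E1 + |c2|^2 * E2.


<E> = |c1|^2 * E1 + |c2|^2 * E2
= 0.549 * 3.83 + 0.451 * 8.32
= 2.1027 + 3.7523
= 5.855 eV

5.855


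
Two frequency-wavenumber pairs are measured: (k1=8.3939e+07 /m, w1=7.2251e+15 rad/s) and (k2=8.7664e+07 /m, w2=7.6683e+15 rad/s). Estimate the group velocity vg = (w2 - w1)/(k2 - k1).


vg = (w2 - w1) / (k2 - k1)
= (7.6683e+15 - 7.2251e+15) / (8.7664e+07 - 8.3939e+07)
= 4.4320e+14 / 3.7250e+06
= 1.1898e+08 m/s

1.1898e+08


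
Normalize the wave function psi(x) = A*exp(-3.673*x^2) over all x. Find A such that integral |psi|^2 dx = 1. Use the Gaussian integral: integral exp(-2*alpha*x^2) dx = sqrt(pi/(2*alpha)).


integral |psi|^2 dx = A^2 * sqrt(pi/(2*alpha)) = 1
A^2 = sqrt(2*alpha/pi)
= sqrt(2 * 3.673 / pi)
= 1.529152
A = sqrt(1.529152)
= 1.2366

1.2366


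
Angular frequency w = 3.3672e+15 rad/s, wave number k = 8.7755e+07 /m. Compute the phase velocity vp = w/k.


vp = w / k
= 3.3672e+15 / 8.7755e+07
= 3.8370e+07 m/s

3.8370e+07


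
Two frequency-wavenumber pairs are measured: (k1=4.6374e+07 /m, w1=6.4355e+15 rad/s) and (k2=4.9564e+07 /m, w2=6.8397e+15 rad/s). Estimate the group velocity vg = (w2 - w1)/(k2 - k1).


vg = (w2 - w1) / (k2 - k1)
= (6.8397e+15 - 6.4355e+15) / (4.9564e+07 - 4.6374e+07)
= 4.0420e+14 / 3.1900e+06
= 1.2671e+08 m/s

1.2671e+08


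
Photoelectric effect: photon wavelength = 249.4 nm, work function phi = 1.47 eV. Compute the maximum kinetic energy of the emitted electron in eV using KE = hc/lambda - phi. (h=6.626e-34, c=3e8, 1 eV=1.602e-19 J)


E_photon = hc / lambda
= (6.626e-34)(3e8) / (249.4e-9)
= 7.9703e-19 J
= 4.9752 eV
KE = E_photon - phi
= 4.9752 - 1.47
= 3.5052 eV

3.5052


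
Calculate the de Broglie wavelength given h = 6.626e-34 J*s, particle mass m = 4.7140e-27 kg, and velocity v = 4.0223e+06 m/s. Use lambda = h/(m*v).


lambda = h / (m * v)
= 6.626e-34 / (4.7140e-27 * 4.0223e+06)
= 6.626e-34 / 1.8961e-20
= 3.4945e-14 m

3.4945e-14


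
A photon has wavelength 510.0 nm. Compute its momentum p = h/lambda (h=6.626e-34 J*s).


p = h / lambda
= 6.626e-34 / (510.0e-9)
= 6.626e-34 / 5.1000e-07
= 1.2992e-27 kg*m/s

1.2992e-27


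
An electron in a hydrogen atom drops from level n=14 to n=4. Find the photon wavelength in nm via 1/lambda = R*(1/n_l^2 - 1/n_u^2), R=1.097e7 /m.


1/lambda = R * (1/n_l^2 - 1/n_u^2)
= 1.097e7 * (1/4^2 - 1/14^2)
= 1.097e7 * (0.0625 - 0.005102)
= 1.097e7 * 0.057398
= 6.2966e+05 /m
lambda = 1 / 6.2966e+05 = 1588.1698 nm

1588.1698


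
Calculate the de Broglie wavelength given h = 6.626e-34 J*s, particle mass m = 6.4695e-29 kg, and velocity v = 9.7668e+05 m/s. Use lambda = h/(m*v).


lambda = h / (m * v)
= 6.626e-34 / (6.4695e-29 * 9.7668e+05)
= 6.626e-34 / 6.3186e-23
= 1.0486e-11 m

1.0486e-11


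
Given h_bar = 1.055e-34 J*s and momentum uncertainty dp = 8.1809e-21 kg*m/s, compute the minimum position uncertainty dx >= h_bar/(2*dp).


dx = h_bar / (2 * dp)
= 1.055e-34 / (2 * 8.1809e-21)
= 1.055e-34 / 1.6362e-20
= 6.4479e-15 m

6.4479e-15


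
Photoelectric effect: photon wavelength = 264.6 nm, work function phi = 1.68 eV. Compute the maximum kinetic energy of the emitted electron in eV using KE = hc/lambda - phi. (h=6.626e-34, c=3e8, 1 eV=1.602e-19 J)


E_photon = hc / lambda
= (6.626e-34)(3e8) / (264.6e-9)
= 7.5125e-19 J
= 4.6894 eV
KE = E_photon - phi
= 4.6894 - 1.68
= 3.0094 eV

3.0094


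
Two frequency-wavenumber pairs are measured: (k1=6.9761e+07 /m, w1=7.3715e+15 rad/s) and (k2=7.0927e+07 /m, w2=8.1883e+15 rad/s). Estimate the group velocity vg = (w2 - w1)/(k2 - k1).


vg = (w2 - w1) / (k2 - k1)
= (8.1883e+15 - 7.3715e+15) / (7.0927e+07 - 6.9761e+07)
= 8.1680e+14 / 1.1660e+06
= 7.0051e+08 m/s

7.0051e+08


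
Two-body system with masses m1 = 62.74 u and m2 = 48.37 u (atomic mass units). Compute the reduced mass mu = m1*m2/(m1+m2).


mu = m1 * m2 / (m1 + m2)
= 62.74 * 48.37 / (62.74 + 48.37)
= 3034.7338 / 111.11
= 27.3129 u

27.3129


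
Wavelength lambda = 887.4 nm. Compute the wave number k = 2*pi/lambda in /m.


k = 2 * pi / lambda
= 6.2832 / (887.4e-9)
= 6.2832 / 8.8740e-07
= 7.0804e+06 /m

7.0804e+06


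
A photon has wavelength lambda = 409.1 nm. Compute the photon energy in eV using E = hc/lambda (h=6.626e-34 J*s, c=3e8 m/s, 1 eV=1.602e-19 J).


E = hc / lambda
= (6.626e-34)(3e8) / (409.1e-9)
= 1.9878e-25 / 4.0910e-07
= 4.8590e-19 J
Converting to eV: 4.8590e-19 / 1.602e-19
= 3.0331 eV

3.0331


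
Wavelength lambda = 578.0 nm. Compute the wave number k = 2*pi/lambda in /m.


k = 2 * pi / lambda
= 6.2832 / (578.0e-9)
= 6.2832 / 5.7800e-07
= 1.0871e+07 /m

1.0871e+07


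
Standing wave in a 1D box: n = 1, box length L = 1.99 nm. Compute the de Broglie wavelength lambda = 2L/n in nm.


lambda = 2L / n
= 2 * 1.99 / 1
= 3.98 / 1
= 3.98 nm

3.98


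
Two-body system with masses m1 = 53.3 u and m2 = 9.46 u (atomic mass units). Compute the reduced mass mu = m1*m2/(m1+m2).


mu = m1 * m2 / (m1 + m2)
= 53.3 * 9.46 / (53.3 + 9.46)
= 504.218 / 62.76
= 8.0341 u

8.0341


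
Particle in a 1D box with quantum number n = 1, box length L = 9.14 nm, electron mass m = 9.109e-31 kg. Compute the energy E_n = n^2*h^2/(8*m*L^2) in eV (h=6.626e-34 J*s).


E = n^2 * h^2 / (8 * m * L^2)
= 1^2 * (6.626e-34)^2 / (8 * 9.109e-31 * (9.14e-9)^2)
= 1 * 4.3904e-67 / (8 * 9.109e-31 * 8.3540e-17)
= 7.2119e-22 J
= 0.0045 eV

0.0045


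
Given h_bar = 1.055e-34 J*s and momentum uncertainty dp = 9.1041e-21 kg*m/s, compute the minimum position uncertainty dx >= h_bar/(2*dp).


dx = h_bar / (2 * dp)
= 1.055e-34 / (2 * 9.1041e-21)
= 1.055e-34 / 1.8208e-20
= 5.7941e-15 m

5.7941e-15


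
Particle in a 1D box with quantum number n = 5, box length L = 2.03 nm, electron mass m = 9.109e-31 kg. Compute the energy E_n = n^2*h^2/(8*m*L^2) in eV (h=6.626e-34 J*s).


E = n^2 * h^2 / (8 * m * L^2)
= 5^2 * (6.626e-34)^2 / (8 * 9.109e-31 * (2.03e-9)^2)
= 25 * 4.3904e-67 / (8 * 9.109e-31 * 4.1209e-18)
= 3.6550e-19 J
= 2.2815 eV

2.2815


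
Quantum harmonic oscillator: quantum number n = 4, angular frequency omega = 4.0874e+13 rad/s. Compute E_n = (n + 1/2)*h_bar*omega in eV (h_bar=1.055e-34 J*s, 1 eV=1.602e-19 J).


E = (n + 1/2) * h_bar * omega
= (4 + 0.5) * 1.055e-34 * 4.0874e+13
= 4.5 * 4.3122e-21
= 1.9405e-20 J
= 0.1211 eV

0.1211


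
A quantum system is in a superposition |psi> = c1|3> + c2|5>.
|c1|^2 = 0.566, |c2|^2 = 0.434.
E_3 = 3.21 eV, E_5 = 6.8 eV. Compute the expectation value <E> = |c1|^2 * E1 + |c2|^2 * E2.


<E> = |c1|^2 * E1 + |c2|^2 * E2
= 0.566 * 3.21 + 0.434 * 6.8
= 1.8169 + 2.9512
= 4.7681 eV

4.7681


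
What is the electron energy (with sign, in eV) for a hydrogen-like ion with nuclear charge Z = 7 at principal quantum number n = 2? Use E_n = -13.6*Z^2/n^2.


E_n = -13.6 * Z^2 / n^2
= -13.6 * 7^2 / 2^2
= -13.6 * 49 / 4
= -166.6 eV

-166.6


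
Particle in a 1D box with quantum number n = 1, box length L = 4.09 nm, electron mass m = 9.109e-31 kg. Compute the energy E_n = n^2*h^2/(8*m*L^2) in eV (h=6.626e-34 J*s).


E = n^2 * h^2 / (8 * m * L^2)
= 1^2 * (6.626e-34)^2 / (8 * 9.109e-31 * (4.09e-9)^2)
= 1 * 4.3904e-67 / (8 * 9.109e-31 * 1.6728e-17)
= 3.6016e-21 J
= 0.0225 eV

0.0225


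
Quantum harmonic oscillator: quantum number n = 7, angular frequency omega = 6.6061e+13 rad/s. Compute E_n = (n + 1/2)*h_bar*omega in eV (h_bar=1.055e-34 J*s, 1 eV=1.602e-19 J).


E = (n + 1/2) * h_bar * omega
= (7 + 0.5) * 1.055e-34 * 6.6061e+13
= 7.5 * 6.9694e-21
= 5.2271e-20 J
= 0.3263 eV

0.3263


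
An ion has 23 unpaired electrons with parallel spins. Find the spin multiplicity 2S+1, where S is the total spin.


Total spin S = N * (1/2) = 23 * 0.5 = 11.5
Spin multiplicity = 2S + 1
= 2 * 11.5 + 1
= 24

24


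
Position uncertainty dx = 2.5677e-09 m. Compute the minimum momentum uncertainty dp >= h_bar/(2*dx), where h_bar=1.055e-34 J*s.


dp = h_bar / (2 * dx)
= 1.055e-34 / (2 * 2.5677e-09)
= 1.055e-34 / 5.1354e-09
= 2.0544e-26 kg*m/s

2.0544e-26


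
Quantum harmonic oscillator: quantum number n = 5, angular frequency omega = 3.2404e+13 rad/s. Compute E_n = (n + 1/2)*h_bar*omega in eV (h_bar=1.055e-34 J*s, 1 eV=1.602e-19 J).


E = (n + 1/2) * h_bar * omega
= (5 + 0.5) * 1.055e-34 * 3.2404e+13
= 5.5 * 3.4186e-21
= 1.8802e-20 J
= 0.1174 eV

0.1174


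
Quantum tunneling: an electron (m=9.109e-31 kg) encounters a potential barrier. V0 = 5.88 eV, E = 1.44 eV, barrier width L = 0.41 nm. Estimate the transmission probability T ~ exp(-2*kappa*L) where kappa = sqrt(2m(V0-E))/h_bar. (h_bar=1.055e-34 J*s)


V0 - E = 4.44 eV = 7.1129e-19 J
kappa = sqrt(2 * m * (V0-E)) / h_bar
= sqrt(2 * 9.109e-31 * 7.1129e-19) / 1.055e-34
= 1.0790e+10 /m
2*kappa*L = 2 * 1.0790e+10 * 0.41e-9
= 8.8478
T = exp(-8.8478) = 1.436999e-04

1.436999e-04


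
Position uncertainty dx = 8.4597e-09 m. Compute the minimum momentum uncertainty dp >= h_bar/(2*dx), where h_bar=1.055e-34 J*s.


dp = h_bar / (2 * dx)
= 1.055e-34 / (2 * 8.4597e-09)
= 1.055e-34 / 1.6919e-08
= 6.2354e-27 kg*m/s

6.2354e-27


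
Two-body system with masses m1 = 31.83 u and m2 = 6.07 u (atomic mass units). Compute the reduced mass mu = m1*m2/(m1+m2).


mu = m1 * m2 / (m1 + m2)
= 31.83 * 6.07 / (31.83 + 6.07)
= 193.2081 / 37.9
= 5.0978 u

5.0978


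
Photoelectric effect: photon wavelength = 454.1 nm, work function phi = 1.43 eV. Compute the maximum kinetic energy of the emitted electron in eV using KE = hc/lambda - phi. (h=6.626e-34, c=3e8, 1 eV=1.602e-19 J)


E_photon = hc / lambda
= (6.626e-34)(3e8) / (454.1e-9)
= 4.3774e-19 J
= 2.7325 eV
KE = E_photon - phi
= 2.7325 - 1.43
= 1.3025 eV

1.3025


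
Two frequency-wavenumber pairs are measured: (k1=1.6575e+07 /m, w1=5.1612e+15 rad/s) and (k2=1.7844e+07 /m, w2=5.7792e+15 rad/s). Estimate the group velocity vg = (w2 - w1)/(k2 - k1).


vg = (w2 - w1) / (k2 - k1)
= (5.7792e+15 - 5.1612e+15) / (1.7844e+07 - 1.6575e+07)
= 6.1800e+14 / 1.2690e+06
= 4.8700e+08 m/s

4.8700e+08


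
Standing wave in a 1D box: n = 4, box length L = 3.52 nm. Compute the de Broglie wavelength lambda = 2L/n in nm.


lambda = 2L / n
= 2 * 3.52 / 4
= 7.04 / 4
= 1.76 nm

1.76


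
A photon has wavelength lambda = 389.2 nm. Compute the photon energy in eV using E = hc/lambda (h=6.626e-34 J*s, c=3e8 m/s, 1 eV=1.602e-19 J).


E = hc / lambda
= (6.626e-34)(3e8) / (389.2e-9)
= 1.9878e-25 / 3.8920e-07
= 5.1074e-19 J
Converting to eV: 5.1074e-19 / 1.602e-19
= 3.1881 eV

3.1881


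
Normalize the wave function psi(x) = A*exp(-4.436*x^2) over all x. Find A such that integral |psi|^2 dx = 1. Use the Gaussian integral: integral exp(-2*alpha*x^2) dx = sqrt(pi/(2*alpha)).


integral |psi|^2 dx = A^2 * sqrt(pi/(2*alpha)) = 1
A^2 = sqrt(2*alpha/pi)
= sqrt(2 * 4.436 / pi)
= 1.68049
A = sqrt(1.68049)
= 1.2963

1.2963


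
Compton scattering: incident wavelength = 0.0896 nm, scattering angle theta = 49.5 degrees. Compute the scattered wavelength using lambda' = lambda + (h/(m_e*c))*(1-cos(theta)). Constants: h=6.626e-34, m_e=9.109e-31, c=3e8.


Compton wavelength: h/(m_e*c) = 2.4247e-12 m
d_lambda = 2.4247e-12 * (1 - cos(49.5 deg))
= 2.4247e-12 * 0.350552
= 8.4999e-13 m = 0.00085 nm
lambda' = 0.0896 + 0.00085
= 0.09045 nm

0.09045


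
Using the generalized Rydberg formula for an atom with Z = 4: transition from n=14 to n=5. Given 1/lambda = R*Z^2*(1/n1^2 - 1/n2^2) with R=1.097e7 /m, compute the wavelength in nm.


1/lambda = R * Z^2 * (1/n1^2 - 1/n2^2)
= 1.097e7 * 4^2 * (1/5^2 - 1/14^2)
= 1.097e7 * 16 * (0.04 - 0.005102)
= 6.1253e+06 /m
lambda = 1 / 6.1253e+06
= 163.2576 nm

163.2576


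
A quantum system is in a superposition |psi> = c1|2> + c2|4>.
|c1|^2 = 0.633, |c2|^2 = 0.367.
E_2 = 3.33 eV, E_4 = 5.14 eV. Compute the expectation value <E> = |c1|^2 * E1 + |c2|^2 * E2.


<E> = |c1|^2 * E1 + |c2|^2 * E2
= 0.633 * 3.33 + 0.367 * 5.14
= 2.1079 + 1.8864
= 3.9943 eV

3.9943


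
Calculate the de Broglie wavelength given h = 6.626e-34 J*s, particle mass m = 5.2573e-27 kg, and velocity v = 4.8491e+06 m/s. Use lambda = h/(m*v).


lambda = h / (m * v)
= 6.626e-34 / (5.2573e-27 * 4.8491e+06)
= 6.626e-34 / 2.5493e-20
= 2.5991e-14 m

2.5991e-14


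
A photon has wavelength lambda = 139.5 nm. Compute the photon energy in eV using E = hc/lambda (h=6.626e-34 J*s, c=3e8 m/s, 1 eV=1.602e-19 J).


E = hc / lambda
= (6.626e-34)(3e8) / (139.5e-9)
= 1.9878e-25 / 1.3950e-07
= 1.4249e-18 J
Converting to eV: 1.4249e-18 / 1.602e-19
= 8.8948 eV

8.8948


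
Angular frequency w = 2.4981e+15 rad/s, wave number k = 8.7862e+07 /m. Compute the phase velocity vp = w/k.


vp = w / k
= 2.4981e+15 / 8.7862e+07
= 2.8432e+07 m/s

2.8432e+07


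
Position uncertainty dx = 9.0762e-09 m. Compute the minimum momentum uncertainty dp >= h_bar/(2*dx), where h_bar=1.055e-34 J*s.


dp = h_bar / (2 * dx)
= 1.055e-34 / (2 * 9.0762e-09)
= 1.055e-34 / 1.8152e-08
= 5.8119e-27 kg*m/s

5.8119e-27


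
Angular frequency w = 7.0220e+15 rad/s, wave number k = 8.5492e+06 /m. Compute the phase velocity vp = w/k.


vp = w / k
= 7.0220e+15 / 8.5492e+06
= 8.2136e+08 m/s

8.2136e+08


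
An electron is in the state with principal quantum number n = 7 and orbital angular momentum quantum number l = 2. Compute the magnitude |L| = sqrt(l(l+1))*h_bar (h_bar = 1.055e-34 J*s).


L = sqrt(l*(l+1)) * h_bar
= sqrt(2 * 3) * 1.055e-34
= sqrt(6) * 1.055e-34
= 2.4495 * 1.055e-34
= 2.5842e-34 J*s

2.5842e-34


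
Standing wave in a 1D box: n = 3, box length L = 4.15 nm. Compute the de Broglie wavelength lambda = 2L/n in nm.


lambda = 2L / n
= 2 * 4.15 / 3
= 8.3 / 3
= 2.7667 nm

2.7667


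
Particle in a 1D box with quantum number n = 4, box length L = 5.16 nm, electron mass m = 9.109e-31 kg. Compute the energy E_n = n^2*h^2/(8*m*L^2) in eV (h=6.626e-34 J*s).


E = n^2 * h^2 / (8 * m * L^2)
= 4^2 * (6.626e-34)^2 / (8 * 9.109e-31 * (5.16e-9)^2)
= 16 * 4.3904e-67 / (8 * 9.109e-31 * 2.6626e-17)
= 3.6205e-20 J
= 0.226 eV

0.226


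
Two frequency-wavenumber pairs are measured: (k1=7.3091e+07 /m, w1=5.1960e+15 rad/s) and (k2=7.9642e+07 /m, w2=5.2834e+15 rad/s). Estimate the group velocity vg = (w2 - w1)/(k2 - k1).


vg = (w2 - w1) / (k2 - k1)
= (5.2834e+15 - 5.1960e+15) / (7.9642e+07 - 7.3091e+07)
= 8.7400e+13 / 6.5510e+06
= 1.3341e+07 m/s

1.3341e+07


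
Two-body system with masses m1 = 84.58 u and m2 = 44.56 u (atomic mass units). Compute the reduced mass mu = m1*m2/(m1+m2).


mu = m1 * m2 / (m1 + m2)
= 84.58 * 44.56 / (84.58 + 44.56)
= 3768.8848 / 129.14
= 29.1845 u

29.1845


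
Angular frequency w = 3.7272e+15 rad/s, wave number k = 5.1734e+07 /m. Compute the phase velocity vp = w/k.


vp = w / k
= 3.7272e+15 / 5.1734e+07
= 7.2045e+07 m/s

7.2045e+07


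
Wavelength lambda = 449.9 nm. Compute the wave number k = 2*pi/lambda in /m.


k = 2 * pi / lambda
= 6.2832 / (449.9e-9)
= 6.2832 / 4.4990e-07
= 1.3966e+07 /m

1.3966e+07


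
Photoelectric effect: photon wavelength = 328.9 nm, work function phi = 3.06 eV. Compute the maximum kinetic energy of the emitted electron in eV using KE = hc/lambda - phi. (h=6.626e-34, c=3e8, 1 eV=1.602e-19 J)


E_photon = hc / lambda
= (6.626e-34)(3e8) / (328.9e-9)
= 6.0438e-19 J
= 3.7726 eV
KE = E_photon - phi
= 3.7726 - 3.06
= 0.7126 eV

0.7126


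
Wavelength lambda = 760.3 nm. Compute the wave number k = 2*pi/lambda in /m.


k = 2 * pi / lambda
= 6.2832 / (760.3e-9)
= 6.2832 / 7.6030e-07
= 8.2641e+06 /m

8.2641e+06


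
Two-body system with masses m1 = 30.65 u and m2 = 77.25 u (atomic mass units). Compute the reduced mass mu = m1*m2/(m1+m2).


mu = m1 * m2 / (m1 + m2)
= 30.65 * 77.25 / (30.65 + 77.25)
= 2367.7125 / 107.9
= 21.9436 u

21.9436


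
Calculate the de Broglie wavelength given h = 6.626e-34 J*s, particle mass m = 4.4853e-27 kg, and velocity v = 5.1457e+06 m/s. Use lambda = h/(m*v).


lambda = h / (m * v)
= 6.626e-34 / (4.4853e-27 * 5.1457e+06)
= 6.626e-34 / 2.3080e-20
= 2.8709e-14 m

2.8709e-14


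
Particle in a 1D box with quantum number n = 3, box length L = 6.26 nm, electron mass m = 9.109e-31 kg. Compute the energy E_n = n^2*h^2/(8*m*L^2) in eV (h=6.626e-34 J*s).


E = n^2 * h^2 / (8 * m * L^2)
= 3^2 * (6.626e-34)^2 / (8 * 9.109e-31 * (6.26e-9)^2)
= 9 * 4.3904e-67 / (8 * 9.109e-31 * 3.9188e-17)
= 1.3837e-20 J
= 0.0864 eV

0.0864


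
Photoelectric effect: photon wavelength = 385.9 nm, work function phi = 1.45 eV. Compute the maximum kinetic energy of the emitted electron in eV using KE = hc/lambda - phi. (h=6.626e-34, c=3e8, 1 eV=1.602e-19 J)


E_photon = hc / lambda
= (6.626e-34)(3e8) / (385.9e-9)
= 5.1511e-19 J
= 3.2154 eV
KE = E_photon - phi
= 3.2154 - 1.45
= 1.7654 eV

1.7654


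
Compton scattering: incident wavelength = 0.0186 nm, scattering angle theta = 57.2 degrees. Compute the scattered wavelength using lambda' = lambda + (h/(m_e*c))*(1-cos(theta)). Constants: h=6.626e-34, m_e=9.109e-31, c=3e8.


Compton wavelength: h/(m_e*c) = 2.4247e-12 m
d_lambda = 2.4247e-12 * (1 - cos(57.2 deg))
= 2.4247e-12 * 0.458292
= 1.1112e-12 m = 0.001111 nm
lambda' = 0.0186 + 0.001111
= 0.019711 nm

0.019711


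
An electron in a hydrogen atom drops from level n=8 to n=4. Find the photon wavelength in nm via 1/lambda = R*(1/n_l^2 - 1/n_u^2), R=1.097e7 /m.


1/lambda = R * (1/n_l^2 - 1/n_u^2)
= 1.097e7 * (1/4^2 - 1/8^2)
= 1.097e7 * (0.0625 - 0.015625)
= 1.097e7 * 0.046875
= 5.1422e+05 /m
lambda = 1 / 5.1422e+05 = 1944.6977 nm

1944.6977


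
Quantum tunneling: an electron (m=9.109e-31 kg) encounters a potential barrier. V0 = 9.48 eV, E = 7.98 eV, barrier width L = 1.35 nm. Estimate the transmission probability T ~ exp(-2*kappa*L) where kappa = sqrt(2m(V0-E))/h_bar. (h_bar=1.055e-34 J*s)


V0 - E = 1.5 eV = 2.4030e-19 J
kappa = sqrt(2 * m * (V0-E)) / h_bar
= sqrt(2 * 9.109e-31 * 2.4030e-19) / 1.055e-34
= 6.2715e+09 /m
2*kappa*L = 2 * 6.2715e+09 * 1.35e-9
= 16.9332
T = exp(-16.9332) = 4.426018e-08

4.426018e-08


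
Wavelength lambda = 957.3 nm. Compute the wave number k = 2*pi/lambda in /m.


k = 2 * pi / lambda
= 6.2832 / (957.3e-9)
= 6.2832 / 9.5730e-07
= 6.5634e+06 /m

6.5634e+06


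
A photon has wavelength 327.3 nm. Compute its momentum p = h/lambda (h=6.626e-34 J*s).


p = h / lambda
= 6.626e-34 / (327.3e-9)
= 6.626e-34 / 3.2730e-07
= 2.0244e-27 kg*m/s

2.0244e-27


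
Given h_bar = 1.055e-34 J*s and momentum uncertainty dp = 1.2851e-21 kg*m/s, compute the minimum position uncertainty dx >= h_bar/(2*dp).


dx = h_bar / (2 * dp)
= 1.055e-34 / (2 * 1.2851e-21)
= 1.055e-34 / 2.5702e-21
= 4.1047e-14 m

4.1047e-14


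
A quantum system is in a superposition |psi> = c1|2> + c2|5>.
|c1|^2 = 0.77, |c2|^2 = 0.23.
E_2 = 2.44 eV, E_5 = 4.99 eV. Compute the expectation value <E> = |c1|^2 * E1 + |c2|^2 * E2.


<E> = |c1|^2 * E1 + |c2|^2 * E2
= 0.77 * 2.44 + 0.23 * 4.99
= 1.8788 + 1.1477
= 3.0265 eV

3.0265


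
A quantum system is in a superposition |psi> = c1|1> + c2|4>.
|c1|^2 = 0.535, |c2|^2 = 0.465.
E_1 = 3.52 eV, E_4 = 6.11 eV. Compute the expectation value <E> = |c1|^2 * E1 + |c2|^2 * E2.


<E> = |c1|^2 * E1 + |c2|^2 * E2
= 0.535 * 3.52 + 0.465 * 6.11
= 1.8832 + 2.8412
= 4.7244 eV

4.7244


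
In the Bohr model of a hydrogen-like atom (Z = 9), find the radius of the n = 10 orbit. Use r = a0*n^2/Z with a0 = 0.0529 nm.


r = a0 * n^2 / Z
= 0.0529 * 10^2 / 9
= 0.0529 * 100 / 9
= 0.5878 nm

0.5878


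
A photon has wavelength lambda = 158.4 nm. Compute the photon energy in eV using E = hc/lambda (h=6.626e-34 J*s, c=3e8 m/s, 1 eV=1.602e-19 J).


E = hc / lambda
= (6.626e-34)(3e8) / (158.4e-9)
= 1.9878e-25 / 1.5840e-07
= 1.2549e-18 J
Converting to eV: 1.2549e-18 / 1.602e-19
= 7.8335 eV

7.8335


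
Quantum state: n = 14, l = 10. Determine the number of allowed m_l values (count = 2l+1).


m_l ranges from -l to +l in integer steps
So m_l goes from -10 to +10
Count = 2l + 1 = 2*10 + 1
= 21

21


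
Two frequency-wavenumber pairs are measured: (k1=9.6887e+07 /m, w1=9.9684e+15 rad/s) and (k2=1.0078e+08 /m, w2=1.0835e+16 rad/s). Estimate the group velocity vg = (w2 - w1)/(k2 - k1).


vg = (w2 - w1) / (k2 - k1)
= (1.0835e+16 - 9.9684e+15) / (1.0078e+08 - 9.6887e+07)
= 8.6660e+14 / 3.8930e+06
= 2.2260e+08 m/s

2.2260e+08


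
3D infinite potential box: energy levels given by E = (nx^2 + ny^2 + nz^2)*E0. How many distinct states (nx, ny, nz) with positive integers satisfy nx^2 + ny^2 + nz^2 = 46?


Enumerate all (nx, ny, nz) with nx^2 + ny^2 + nz^2 = 46:
(1,3,6)
(1,6,3)
(3,1,6)
(3,6,1)
(6,1,3)
(6,3,1)
Total degeneracy = 6

6


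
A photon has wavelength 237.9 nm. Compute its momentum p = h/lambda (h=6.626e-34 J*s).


p = h / lambda
= 6.626e-34 / (237.9e-9)
= 6.626e-34 / 2.3790e-07
= 2.7852e-27 kg*m/s

2.7852e-27


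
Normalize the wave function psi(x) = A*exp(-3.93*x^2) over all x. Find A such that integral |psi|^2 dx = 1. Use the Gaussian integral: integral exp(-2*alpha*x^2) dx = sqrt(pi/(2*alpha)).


integral |psi|^2 dx = A^2 * sqrt(pi/(2*alpha)) = 1
A^2 = sqrt(2*alpha/pi)
= sqrt(2 * 3.93 / pi)
= 1.581745
A = sqrt(1.581745)
= 1.2577

1.2577


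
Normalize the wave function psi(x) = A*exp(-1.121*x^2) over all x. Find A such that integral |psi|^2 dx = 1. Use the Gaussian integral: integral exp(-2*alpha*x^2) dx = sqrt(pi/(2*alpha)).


integral |psi|^2 dx = A^2 * sqrt(pi/(2*alpha)) = 1
A^2 = sqrt(2*alpha/pi)
= sqrt(2 * 1.121 / pi)
= 0.844779
A = sqrt(0.844779)
= 0.9191

0.9191


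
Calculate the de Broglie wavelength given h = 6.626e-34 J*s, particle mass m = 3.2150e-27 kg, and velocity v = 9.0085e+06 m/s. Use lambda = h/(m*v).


lambda = h / (m * v)
= 6.626e-34 / (3.2150e-27 * 9.0085e+06)
= 6.626e-34 / 2.8962e-20
= 2.2878e-14 m

2.2878e-14


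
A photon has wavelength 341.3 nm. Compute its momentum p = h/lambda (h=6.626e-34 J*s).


p = h / lambda
= 6.626e-34 / (341.3e-9)
= 6.626e-34 / 3.4130e-07
= 1.9414e-27 kg*m/s

1.9414e-27


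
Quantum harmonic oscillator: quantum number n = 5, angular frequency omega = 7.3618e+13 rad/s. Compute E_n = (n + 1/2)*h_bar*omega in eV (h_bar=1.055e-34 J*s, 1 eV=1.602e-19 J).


E = (n + 1/2) * h_bar * omega
= (5 + 0.5) * 1.055e-34 * 7.3618e+13
= 5.5 * 7.7667e-21
= 4.2717e-20 J
= 0.2666 eV

0.2666


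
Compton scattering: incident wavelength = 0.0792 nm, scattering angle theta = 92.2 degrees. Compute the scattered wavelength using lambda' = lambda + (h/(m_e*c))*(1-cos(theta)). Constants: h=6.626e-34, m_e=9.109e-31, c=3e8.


Compton wavelength: h/(m_e*c) = 2.4247e-12 m
d_lambda = 2.4247e-12 * (1 - cos(92.2 deg))
= 2.4247e-12 * 1.038388
= 2.5178e-12 m = 0.002518 nm
lambda' = 0.0792 + 0.002518
= 0.081718 nm

0.081718


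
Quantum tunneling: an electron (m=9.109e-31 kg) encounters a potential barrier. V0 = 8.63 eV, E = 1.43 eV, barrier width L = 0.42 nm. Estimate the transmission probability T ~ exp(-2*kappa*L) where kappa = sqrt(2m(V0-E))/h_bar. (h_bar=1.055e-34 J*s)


V0 - E = 7.2 eV = 1.1534e-18 J
kappa = sqrt(2 * m * (V0-E)) / h_bar
= sqrt(2 * 9.109e-31 * 1.1534e-18) / 1.055e-34
= 1.3740e+10 /m
2*kappa*L = 2 * 1.3740e+10 * 0.42e-9
= 11.5418
T = exp(-11.5418) = 9.715090e-06

9.715090e-06


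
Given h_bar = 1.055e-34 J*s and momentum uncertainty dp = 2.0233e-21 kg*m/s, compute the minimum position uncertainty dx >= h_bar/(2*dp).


dx = h_bar / (2 * dp)
= 1.055e-34 / (2 * 2.0233e-21)
= 1.055e-34 / 4.0466e-21
= 2.6071e-14 m

2.6071e-14


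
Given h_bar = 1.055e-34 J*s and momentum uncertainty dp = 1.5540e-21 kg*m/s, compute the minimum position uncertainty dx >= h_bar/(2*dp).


dx = h_bar / (2 * dp)
= 1.055e-34 / (2 * 1.5540e-21)
= 1.055e-34 / 3.1080e-21
= 3.3945e-14 m

3.3945e-14


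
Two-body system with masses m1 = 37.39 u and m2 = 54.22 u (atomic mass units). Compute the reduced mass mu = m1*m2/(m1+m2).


mu = m1 * m2 / (m1 + m2)
= 37.39 * 54.22 / (37.39 + 54.22)
= 2027.2858 / 91.61
= 22.1295 u

22.1295


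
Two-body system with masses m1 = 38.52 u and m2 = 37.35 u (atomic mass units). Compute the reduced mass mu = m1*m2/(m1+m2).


mu = m1 * m2 / (m1 + m2)
= 38.52 * 37.35 / (38.52 + 37.35)
= 1438.722 / 75.87
= 18.963 u

18.963


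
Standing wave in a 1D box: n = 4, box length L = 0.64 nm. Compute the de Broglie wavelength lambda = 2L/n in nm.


lambda = 2L / n
= 2 * 0.64 / 4
= 1.28 / 4
= 0.32 nm

0.32


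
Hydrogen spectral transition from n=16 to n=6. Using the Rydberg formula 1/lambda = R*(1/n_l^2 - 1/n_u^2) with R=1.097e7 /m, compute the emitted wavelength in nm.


1/lambda = R * (1/n_l^2 - 1/n_u^2)
= 1.097e7 * (1/6^2 - 1/16^2)
= 1.097e7 * (0.027778 - 0.003906)
= 1.097e7 * 0.023872
= 2.6187e+05 /m
lambda = 1 / 2.6187e+05 = 3818.679 nm

3818.679


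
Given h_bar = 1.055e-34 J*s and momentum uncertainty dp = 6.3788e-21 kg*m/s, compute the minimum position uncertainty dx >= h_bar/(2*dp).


dx = h_bar / (2 * dp)
= 1.055e-34 / (2 * 6.3788e-21)
= 1.055e-34 / 1.2758e-20
= 8.2696e-15 m

8.2696e-15


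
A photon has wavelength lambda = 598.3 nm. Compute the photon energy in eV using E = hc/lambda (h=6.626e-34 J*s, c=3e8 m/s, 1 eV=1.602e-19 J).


E = hc / lambda
= (6.626e-34)(3e8) / (598.3e-9)
= 1.9878e-25 / 5.9830e-07
= 3.3224e-19 J
Converting to eV: 3.3224e-19 / 1.602e-19
= 2.0739 eV

2.0739


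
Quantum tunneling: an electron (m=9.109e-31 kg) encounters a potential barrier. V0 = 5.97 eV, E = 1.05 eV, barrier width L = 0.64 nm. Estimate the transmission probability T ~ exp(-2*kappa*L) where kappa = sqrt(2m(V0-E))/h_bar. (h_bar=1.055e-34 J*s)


V0 - E = 4.92 eV = 7.8818e-19 J
kappa = sqrt(2 * m * (V0-E)) / h_bar
= sqrt(2 * 9.109e-31 * 7.8818e-19) / 1.055e-34
= 1.1358e+10 /m
2*kappa*L = 2 * 1.1358e+10 * 0.64e-9
= 14.5386
T = exp(-14.5386) = 4.852658e-07

4.852658e-07


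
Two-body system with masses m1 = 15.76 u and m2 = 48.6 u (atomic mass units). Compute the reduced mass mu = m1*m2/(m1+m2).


mu = m1 * m2 / (m1 + m2)
= 15.76 * 48.6 / (15.76 + 48.6)
= 765.936 / 64.36
= 11.9008 u

11.9008


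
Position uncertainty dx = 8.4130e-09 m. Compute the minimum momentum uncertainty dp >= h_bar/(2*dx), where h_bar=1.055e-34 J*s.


dp = h_bar / (2 * dx)
= 1.055e-34 / (2 * 8.4130e-09)
= 1.055e-34 / 1.6826e-08
= 6.2701e-27 kg*m/s

6.2701e-27


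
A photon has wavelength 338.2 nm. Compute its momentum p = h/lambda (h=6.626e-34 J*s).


p = h / lambda
= 6.626e-34 / (338.2e-9)
= 6.626e-34 / 3.3820e-07
= 1.9592e-27 kg*m/s

1.9592e-27


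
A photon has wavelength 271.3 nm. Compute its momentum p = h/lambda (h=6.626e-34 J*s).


p = h / lambda
= 6.626e-34 / (271.3e-9)
= 6.626e-34 / 2.7130e-07
= 2.4423e-27 kg*m/s

2.4423e-27


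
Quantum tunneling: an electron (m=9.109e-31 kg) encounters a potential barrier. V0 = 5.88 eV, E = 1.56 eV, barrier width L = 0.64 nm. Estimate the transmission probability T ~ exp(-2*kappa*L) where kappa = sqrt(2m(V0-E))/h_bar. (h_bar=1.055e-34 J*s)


V0 - E = 4.32 eV = 6.9206e-19 J
kappa = sqrt(2 * m * (V0-E)) / h_bar
= sqrt(2 * 9.109e-31 * 6.9206e-19) / 1.055e-34
= 1.0643e+10 /m
2*kappa*L = 2 * 1.0643e+10 * 0.64e-9
= 13.6233
T = exp(-13.6233) = 1.211976e-06

1.211976e-06


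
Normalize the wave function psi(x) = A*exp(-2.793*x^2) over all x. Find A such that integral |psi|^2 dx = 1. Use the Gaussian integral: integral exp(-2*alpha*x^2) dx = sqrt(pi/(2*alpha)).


integral |psi|^2 dx = A^2 * sqrt(pi/(2*alpha)) = 1
A^2 = sqrt(2*alpha/pi)
= sqrt(2 * 2.793 / pi)
= 1.333446
A = sqrt(1.333446)
= 1.1547

1.1547


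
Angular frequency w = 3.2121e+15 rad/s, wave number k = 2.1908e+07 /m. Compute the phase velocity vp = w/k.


vp = w / k
= 3.2121e+15 / 2.1908e+07
= 1.4662e+08 m/s

1.4662e+08


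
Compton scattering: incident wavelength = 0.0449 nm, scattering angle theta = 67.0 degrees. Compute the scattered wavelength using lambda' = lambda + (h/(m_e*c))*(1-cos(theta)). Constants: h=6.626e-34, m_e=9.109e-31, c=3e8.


Compton wavelength: h/(m_e*c) = 2.4247e-12 m
d_lambda = 2.4247e-12 * (1 - cos(67.0 deg))
= 2.4247e-12 * 0.609269
= 1.4773e-12 m = 0.001477 nm
lambda' = 0.0449 + 0.001477
= 0.046377 nm

0.046377


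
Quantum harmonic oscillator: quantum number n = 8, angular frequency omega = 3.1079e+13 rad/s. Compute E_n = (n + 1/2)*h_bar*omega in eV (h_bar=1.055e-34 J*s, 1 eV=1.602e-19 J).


E = (n + 1/2) * h_bar * omega
= (8 + 0.5) * 1.055e-34 * 3.1079e+13
= 8.5 * 3.2788e-21
= 2.7870e-20 J
= 0.174 eV

0.174


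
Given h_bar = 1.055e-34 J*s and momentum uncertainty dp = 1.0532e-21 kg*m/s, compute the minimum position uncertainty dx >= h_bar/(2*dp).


dx = h_bar / (2 * dp)
= 1.055e-34 / (2 * 1.0532e-21)
= 1.055e-34 / 2.1064e-21
= 5.0085e-14 m

5.0085e-14


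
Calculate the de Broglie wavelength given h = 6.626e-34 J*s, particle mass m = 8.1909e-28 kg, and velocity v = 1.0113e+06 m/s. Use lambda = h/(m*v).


lambda = h / (m * v)
= 6.626e-34 / (8.1909e-28 * 1.0113e+06)
= 6.626e-34 / 8.2835e-22
= 7.9991e-13 m

7.9991e-13


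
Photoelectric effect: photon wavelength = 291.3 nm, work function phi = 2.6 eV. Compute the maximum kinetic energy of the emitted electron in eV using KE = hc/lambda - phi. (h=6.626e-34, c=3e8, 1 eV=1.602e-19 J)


E_photon = hc / lambda
= (6.626e-34)(3e8) / (291.3e-9)
= 6.8239e-19 J
= 4.2596 eV
KE = E_photon - phi
= 4.2596 - 2.6
= 1.6596 eV

1.6596


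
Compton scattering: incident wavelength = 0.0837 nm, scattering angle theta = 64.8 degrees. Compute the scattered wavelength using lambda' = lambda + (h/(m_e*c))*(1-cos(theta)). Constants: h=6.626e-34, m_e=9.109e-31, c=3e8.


Compton wavelength: h/(m_e*c) = 2.4247e-12 m
d_lambda = 2.4247e-12 * (1 - cos(64.8 deg))
= 2.4247e-12 * 0.574221
= 1.3923e-12 m = 0.001392 nm
lambda' = 0.0837 + 0.001392
= 0.085092 nm

0.085092


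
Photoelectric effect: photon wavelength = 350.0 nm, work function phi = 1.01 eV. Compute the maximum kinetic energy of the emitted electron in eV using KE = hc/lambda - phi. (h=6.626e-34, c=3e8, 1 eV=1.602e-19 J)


E_photon = hc / lambda
= (6.626e-34)(3e8) / (350.0e-9)
= 5.6794e-19 J
= 3.5452 eV
KE = E_photon - phi
= 3.5452 - 1.01
= 2.5352 eV

2.5352


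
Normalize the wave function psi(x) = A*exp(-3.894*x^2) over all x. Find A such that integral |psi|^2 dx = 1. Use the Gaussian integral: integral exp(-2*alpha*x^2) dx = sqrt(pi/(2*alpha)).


integral |psi|^2 dx = A^2 * sqrt(pi/(2*alpha)) = 1
A^2 = sqrt(2*alpha/pi)
= sqrt(2 * 3.894 / pi)
= 1.574483
A = sqrt(1.574483)
= 1.2548

1.2548


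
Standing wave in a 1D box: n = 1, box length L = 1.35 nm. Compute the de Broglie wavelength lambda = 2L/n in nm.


lambda = 2L / n
= 2 * 1.35 / 1
= 2.7 / 1
= 2.7 nm

2.7


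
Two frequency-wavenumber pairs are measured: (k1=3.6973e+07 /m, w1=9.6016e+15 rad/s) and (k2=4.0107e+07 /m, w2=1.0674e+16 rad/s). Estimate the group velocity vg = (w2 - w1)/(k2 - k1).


vg = (w2 - w1) / (k2 - k1)
= (1.0674e+16 - 9.6016e+15) / (4.0107e+07 - 3.6973e+07)
= 1.0724e+15 / 3.1340e+06
= 3.4218e+08 m/s

3.4218e+08


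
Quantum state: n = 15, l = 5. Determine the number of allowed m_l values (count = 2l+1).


m_l ranges from -l to +l in integer steps
So m_l goes from -5 to +5
Count = 2l + 1 = 2*5 + 1
= 11

11


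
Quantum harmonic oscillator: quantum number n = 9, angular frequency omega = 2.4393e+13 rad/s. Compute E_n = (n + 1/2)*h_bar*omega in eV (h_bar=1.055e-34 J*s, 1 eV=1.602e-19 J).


E = (n + 1/2) * h_bar * omega
= (9 + 0.5) * 1.055e-34 * 2.4393e+13
= 9.5 * 2.5735e-21
= 2.4448e-20 J
= 0.1526 eV

0.1526


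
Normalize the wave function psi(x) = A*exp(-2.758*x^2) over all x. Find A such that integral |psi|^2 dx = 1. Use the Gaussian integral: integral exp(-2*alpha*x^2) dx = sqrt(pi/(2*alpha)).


integral |psi|^2 dx = A^2 * sqrt(pi/(2*alpha)) = 1
A^2 = sqrt(2*alpha/pi)
= sqrt(2 * 2.758 / pi)
= 1.325065
A = sqrt(1.325065)
= 1.1511

1.1511


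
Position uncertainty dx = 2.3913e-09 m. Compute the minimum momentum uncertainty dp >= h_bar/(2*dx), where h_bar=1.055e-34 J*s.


dp = h_bar / (2 * dx)
= 1.055e-34 / (2 * 2.3913e-09)
= 1.055e-34 / 4.7826e-09
= 2.2059e-26 kg*m/s

2.2059e-26


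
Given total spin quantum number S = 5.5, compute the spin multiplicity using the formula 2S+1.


Spin multiplicity = 2S + 1
= 2 * 5.5 + 1
= 11.0 + 1
= 12

12


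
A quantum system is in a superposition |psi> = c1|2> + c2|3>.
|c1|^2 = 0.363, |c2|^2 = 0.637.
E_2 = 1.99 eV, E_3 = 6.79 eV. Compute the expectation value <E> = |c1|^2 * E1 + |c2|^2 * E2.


<E> = |c1|^2 * E1 + |c2|^2 * E2
= 0.363 * 1.99 + 0.637 * 6.79
= 0.7224 + 4.3252
= 5.0476 eV

5.0476


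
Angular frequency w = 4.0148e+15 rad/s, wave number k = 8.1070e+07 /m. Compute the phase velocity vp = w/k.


vp = w / k
= 4.0148e+15 / 8.1070e+07
= 4.9523e+07 m/s

4.9523e+07


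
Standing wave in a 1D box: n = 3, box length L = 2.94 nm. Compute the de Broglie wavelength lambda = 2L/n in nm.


lambda = 2L / n
= 2 * 2.94 / 3
= 5.88 / 3
= 1.96 nm

1.96


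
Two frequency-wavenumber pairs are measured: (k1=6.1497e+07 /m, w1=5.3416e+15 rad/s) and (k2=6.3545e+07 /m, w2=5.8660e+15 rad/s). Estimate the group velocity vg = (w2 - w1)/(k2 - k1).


vg = (w2 - w1) / (k2 - k1)
= (5.8660e+15 - 5.3416e+15) / (6.3545e+07 - 6.1497e+07)
= 5.2440e+14 / 2.0480e+06
= 2.5605e+08 m/s

2.5605e+08


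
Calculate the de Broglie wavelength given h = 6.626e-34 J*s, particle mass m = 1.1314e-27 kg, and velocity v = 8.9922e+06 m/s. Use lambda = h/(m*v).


lambda = h / (m * v)
= 6.626e-34 / (1.1314e-27 * 8.9922e+06)
= 6.626e-34 / 1.0174e-20
= 6.5128e-14 m

6.5128e-14


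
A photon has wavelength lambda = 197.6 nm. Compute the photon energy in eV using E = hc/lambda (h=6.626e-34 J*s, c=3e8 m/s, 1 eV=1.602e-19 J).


E = hc / lambda
= (6.626e-34)(3e8) / (197.6e-9)
= 1.9878e-25 / 1.9760e-07
= 1.0060e-18 J
Converting to eV: 1.0060e-18 / 1.602e-19
= 6.2795 eV

6.2795


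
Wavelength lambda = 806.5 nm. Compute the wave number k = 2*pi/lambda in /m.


k = 2 * pi / lambda
= 6.2832 / (806.5e-9)
= 6.2832 / 8.0650e-07
= 7.7907e+06 /m

7.7907e+06


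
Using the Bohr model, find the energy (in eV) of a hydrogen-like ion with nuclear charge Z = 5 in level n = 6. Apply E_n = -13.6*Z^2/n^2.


E_n = -13.6 * Z^2 / n^2
= -13.6 * 5^2 / 6^2
= -13.6 * 25 / 36
= -9.4444 eV

-9.4444


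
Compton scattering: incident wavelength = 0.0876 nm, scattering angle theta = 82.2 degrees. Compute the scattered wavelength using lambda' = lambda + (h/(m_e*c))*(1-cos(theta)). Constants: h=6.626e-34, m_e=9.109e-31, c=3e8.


Compton wavelength: h/(m_e*c) = 2.4247e-12 m
d_lambda = 2.4247e-12 * (1 - cos(82.2 deg))
= 2.4247e-12 * 0.864284
= 2.0956e-12 m = 0.002096 nm
lambda' = 0.0876 + 0.002096
= 0.089696 nm

0.089696


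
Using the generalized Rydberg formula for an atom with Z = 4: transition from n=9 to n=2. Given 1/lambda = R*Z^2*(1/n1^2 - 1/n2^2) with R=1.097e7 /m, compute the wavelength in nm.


1/lambda = R * Z^2 * (1/n1^2 - 1/n2^2)
= 1.097e7 * 4^2 * (1/2^2 - 1/9^2)
= 1.097e7 * 16 * (0.25 - 0.012346)
= 4.1713e+07 /m
lambda = 1 / 4.1713e+07
= 23.9733 nm

23.9733


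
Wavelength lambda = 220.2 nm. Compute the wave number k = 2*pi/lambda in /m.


k = 2 * pi / lambda
= 6.2832 / (220.2e-9)
= 6.2832 / 2.2020e-07
= 2.8534e+07 /m

2.8534e+07


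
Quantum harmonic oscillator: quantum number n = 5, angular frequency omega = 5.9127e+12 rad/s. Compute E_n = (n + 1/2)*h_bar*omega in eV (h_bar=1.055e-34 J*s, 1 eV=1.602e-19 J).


E = (n + 1/2) * h_bar * omega
= (5 + 0.5) * 1.055e-34 * 5.9127e+12
= 5.5 * 6.2379e-22
= 3.4308e-21 J
= 0.0214 eV

0.0214


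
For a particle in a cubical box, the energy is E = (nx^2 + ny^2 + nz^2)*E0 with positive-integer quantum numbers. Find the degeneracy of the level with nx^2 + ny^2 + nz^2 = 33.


Enumerate all (nx, ny, nz) with nx^2 + ny^2 + nz^2 = 33:
(1,4,4)
(2,2,5)
(2,5,2)
(4,1,4)
(4,4,1)
(5,2,2)
Total degeneracy = 6

6


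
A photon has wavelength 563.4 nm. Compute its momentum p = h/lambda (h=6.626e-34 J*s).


p = h / lambda
= 6.626e-34 / (563.4e-9)
= 6.626e-34 / 5.6340e-07
= 1.1761e-27 kg*m/s

1.1761e-27


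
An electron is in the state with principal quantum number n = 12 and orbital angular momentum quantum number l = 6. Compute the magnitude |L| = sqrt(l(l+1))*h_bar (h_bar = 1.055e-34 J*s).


L = sqrt(l*(l+1)) * h_bar
= sqrt(6 * 7) * 1.055e-34
= sqrt(42) * 1.055e-34
= 6.4807 * 1.055e-34
= 6.8372e-34 J*s

6.8372e-34


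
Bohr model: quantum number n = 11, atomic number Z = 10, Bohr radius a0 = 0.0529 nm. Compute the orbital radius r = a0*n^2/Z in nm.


r = a0 * n^2 / Z
= 0.0529 * 11^2 / 10
= 0.0529 * 121 / 10
= 0.6401 nm

0.6401


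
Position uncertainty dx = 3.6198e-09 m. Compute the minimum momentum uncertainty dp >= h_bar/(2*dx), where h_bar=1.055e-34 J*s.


dp = h_bar / (2 * dx)
= 1.055e-34 / (2 * 3.6198e-09)
= 1.055e-34 / 7.2396e-09
= 1.4573e-26 kg*m/s

1.4573e-26


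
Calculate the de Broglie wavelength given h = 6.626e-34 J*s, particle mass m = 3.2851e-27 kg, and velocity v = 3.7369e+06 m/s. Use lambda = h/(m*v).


lambda = h / (m * v)
= 6.626e-34 / (3.2851e-27 * 3.7369e+06)
= 6.626e-34 / 1.2276e-20
= 5.3975e-14 m

5.3975e-14


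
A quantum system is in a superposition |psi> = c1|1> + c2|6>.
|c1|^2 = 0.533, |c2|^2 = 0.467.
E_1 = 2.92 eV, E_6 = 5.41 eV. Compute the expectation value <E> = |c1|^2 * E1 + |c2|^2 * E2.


<E> = |c1|^2 * E1 + |c2|^2 * E2
= 0.533 * 2.92 + 0.467 * 5.41
= 1.5564 + 2.5265
= 4.0828 eV

4.0828


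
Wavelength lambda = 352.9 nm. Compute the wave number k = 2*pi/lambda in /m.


k = 2 * pi / lambda
= 6.2832 / (352.9e-9)
= 6.2832 / 3.5290e-07
= 1.7804e+07 /m

1.7804e+07


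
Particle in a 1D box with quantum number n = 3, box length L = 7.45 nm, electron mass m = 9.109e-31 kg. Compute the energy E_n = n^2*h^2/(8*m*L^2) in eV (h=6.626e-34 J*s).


E = n^2 * h^2 / (8 * m * L^2)
= 3^2 * (6.626e-34)^2 / (8 * 9.109e-31 * (7.45e-9)^2)
= 9 * 4.3904e-67 / (8 * 9.109e-31 * 5.5503e-17)
= 9.7695e-21 J
= 0.061 eV

0.061


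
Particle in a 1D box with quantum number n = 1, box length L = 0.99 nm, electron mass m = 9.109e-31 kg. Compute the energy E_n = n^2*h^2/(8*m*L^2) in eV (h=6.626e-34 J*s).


E = n^2 * h^2 / (8 * m * L^2)
= 1^2 * (6.626e-34)^2 / (8 * 9.109e-31 * (0.99e-9)^2)
= 1 * 4.3904e-67 / (8 * 9.109e-31 * 9.8010e-19)
= 6.1471e-20 J
= 0.3837 eV

0.3837


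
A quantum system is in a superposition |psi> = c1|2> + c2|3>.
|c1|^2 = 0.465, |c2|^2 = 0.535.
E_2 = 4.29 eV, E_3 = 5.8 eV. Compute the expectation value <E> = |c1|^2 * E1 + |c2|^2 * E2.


<E> = |c1|^2 * E1 + |c2|^2 * E2
= 0.465 * 4.29 + 0.535 * 5.8
= 1.9949 + 3.103
= 5.0979 eV

5.0979


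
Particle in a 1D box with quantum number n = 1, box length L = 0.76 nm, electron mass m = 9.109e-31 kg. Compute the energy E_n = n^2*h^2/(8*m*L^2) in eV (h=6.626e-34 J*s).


E = n^2 * h^2 / (8 * m * L^2)
= 1^2 * (6.626e-34)^2 / (8 * 9.109e-31 * (0.76e-9)^2)
= 1 * 4.3904e-67 / (8 * 9.109e-31 * 5.7760e-19)
= 1.0431e-19 J
= 0.6511 eV

0.6511


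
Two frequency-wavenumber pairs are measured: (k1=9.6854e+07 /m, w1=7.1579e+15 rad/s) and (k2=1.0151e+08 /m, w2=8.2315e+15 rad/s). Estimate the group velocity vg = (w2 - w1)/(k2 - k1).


vg = (w2 - w1) / (k2 - k1)
= (8.2315e+15 - 7.1579e+15) / (1.0151e+08 - 9.6854e+07)
= 1.0736e+15 / 4.6560e+06
= 2.3058e+08 m/s

2.3058e+08
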